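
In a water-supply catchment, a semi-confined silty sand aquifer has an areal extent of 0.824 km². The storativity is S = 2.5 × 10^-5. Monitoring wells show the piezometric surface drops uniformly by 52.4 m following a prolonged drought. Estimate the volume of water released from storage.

ΔV ≈ 1080 m³

A = 0.824 km² = 8.24 × 10^5 m²
ΔV = S × A × Δh = 2.5 × 10^-5 × 8.24 × 10^5 m² × 52.4 m = 1079 m³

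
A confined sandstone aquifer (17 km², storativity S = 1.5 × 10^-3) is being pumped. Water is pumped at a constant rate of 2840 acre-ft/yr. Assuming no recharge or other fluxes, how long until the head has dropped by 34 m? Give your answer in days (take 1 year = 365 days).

t ≈ 90.3 days

A = 17 km² = 1.7 × 10^7 m²
ΔV = S × A × Δh = 0.0015 × 1.7 × 10^7 × 34 = 8.67 × 10^5 m³
Q = 2840 acre-ft/yr = 9598 m³/d
t = ΔV / Q = 8.67 × 10^5 m³ / 9598 m³/d = 90.34 d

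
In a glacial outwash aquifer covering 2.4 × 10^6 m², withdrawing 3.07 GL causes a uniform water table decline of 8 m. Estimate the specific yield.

ΔV = 3.07 GL = 3.07 × 10^6 m³
Sy = ΔV / (A × Δh) = 3.07 × 10^6 m³ / (2.4 × 10^6 m² × 8 m) = 0.1599

Sy ≈ 0.16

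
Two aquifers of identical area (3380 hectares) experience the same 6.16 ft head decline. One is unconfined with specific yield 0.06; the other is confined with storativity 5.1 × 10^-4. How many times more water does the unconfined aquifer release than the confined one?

ΔV_u / ΔV_c ≈ 118

A = 3380 hectares = 3.38 × 10^7 m²
Δh = 6.16 ft = 1.878 m
Unconfined: ΔV_u = Sy × A × Δh = 0.06 × 3.38 × 10^7 × 1.878 = 3.808 × 10^6 m³
Confined: ΔV_c = S × A × Δh = 5.1 × 10^-4 × 3.38 × 10^7 × 1.878 = 32370 m³
Ratio = ΔV_u / ΔV_c = Sy / S = 0.06 / 5.1 × 10^-4 = 117.6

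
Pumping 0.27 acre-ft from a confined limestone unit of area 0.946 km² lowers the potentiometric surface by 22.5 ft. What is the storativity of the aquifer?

A = 0.946 km² = 9.46 × 10^5 m²
Δh = 22.5 ft = 6.858 m
ΔV = 0.27 acre-ft = 333 m³
S = ΔV / (A × Δh) = 333 m³ / (9.46 × 10^5 m² × 6.858 m) = 5.133 × 10^-5

S ≈ 5.1 × 10^-5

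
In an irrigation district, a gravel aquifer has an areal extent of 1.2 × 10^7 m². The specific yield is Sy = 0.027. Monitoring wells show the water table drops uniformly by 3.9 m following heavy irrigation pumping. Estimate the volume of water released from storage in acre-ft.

ΔV = Sy × A × Δh = 0.027 × 1.2 × 10^7 m² × 3.9 m = 1.264 × 10^6 m³
ΔV = 1.264 × 10^6 m³ = 1024 acre-ft

ΔV ≈ 1020 acre-ft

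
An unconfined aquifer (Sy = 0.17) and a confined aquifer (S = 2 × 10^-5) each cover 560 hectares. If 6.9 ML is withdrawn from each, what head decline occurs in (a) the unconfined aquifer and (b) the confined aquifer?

Δh_u ≈ 0.00725 m; Δh_c ≈ 61.6 m

A = 560 hectares = 5.6 × 10^6 m²
ΔV = 6.9 ML = 6900 m³
Unconfined: Δh_u = ΔV/(Sy·A) = 6900/(0.17 × 5.6 × 10^6) = 0.007248 m
Confined: Δh_c = ΔV/(S·A) = 6900/(2 × 10^-5 × 5.6 × 10^6) = 61.61 m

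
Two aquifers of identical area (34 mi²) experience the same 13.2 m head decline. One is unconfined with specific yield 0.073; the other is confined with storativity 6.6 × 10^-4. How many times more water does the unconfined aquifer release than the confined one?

A = 34 mi² = 8.806 × 10^7 m²
Unconfined: ΔV_u = Sy × A × Δh = 0.073 × 8.806 × 10^7 × 13.2 = 8.485 × 10^7 m³
Confined: ΔV_c = S × A × Δh = 6.6 × 10^-4 × 8.806 × 10^7 × 13.2 = 7.672 × 10^5 m³
Ratio = ΔV_u / ΔV_c = Sy / S = 0.073 / 6.6 × 10^-4 = 110.6

ΔV_u / ΔV_c ≈ 111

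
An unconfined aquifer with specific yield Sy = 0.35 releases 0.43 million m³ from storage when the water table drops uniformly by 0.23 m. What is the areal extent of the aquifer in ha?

ΔV = 0.43 million m³ = 4.3 × 10^5 m³
A = ΔV / (Sy × Δh) = 4.3 × 10^5 / (0.35 × 0.23) = 5.342 × 10^6 m²
A = 5.342 × 10^6 m² = 534.2 ha

A ≈ 534 ha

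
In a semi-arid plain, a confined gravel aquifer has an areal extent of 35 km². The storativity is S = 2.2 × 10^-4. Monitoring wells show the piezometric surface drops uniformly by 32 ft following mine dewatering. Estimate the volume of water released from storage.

A = 35 km² = 3.5 × 10^7 m²
Δh = 32 ft = 9.754 m
ΔV = S × A × Δh = 2.2 × 10^-4 × 3.5 × 10^7 m² × 9.754 m = 75100 m³

ΔV ≈ 75100 m³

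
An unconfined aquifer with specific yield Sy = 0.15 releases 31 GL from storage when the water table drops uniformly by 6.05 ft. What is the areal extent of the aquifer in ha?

A ≈ 11200 ha

Δh = 6.05 ft = 1.844 m
ΔV = 31 GL = 3.1 × 10^7 m³
A = ΔV / (Sy × Δh) = 3.1 × 10^7 / (0.15 × 1.844) = 1.121 × 10^8 m²
A = 1.121 × 10^8 m² = 11210 ha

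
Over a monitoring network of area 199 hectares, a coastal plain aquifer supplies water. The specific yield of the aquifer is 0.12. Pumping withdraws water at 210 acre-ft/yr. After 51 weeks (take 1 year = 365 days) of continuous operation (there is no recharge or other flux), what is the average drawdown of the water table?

A = 199 hectares = 1.99 × 10^6 m²
Q = 210 acre-ft/yr = 709.7 m³/d
t = 51 weeks = 357 d
ΔV = Q × t = 709.7 m³/d × 357 d = 2.534 × 10^5 m³
Δh = ΔV / (Sy × A) = 2.534 × 10^5 / (0.12 × 1.99 × 10^6) = 1.061 m

Δh ≈ 1.06 m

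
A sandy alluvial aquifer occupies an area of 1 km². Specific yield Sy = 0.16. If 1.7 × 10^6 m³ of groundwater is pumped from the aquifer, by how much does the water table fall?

Δh ≈ 10.6 m

A = 1 km² = 1 × 10^6 m²
Δh = ΔV / (Sy × A) = 1.7 × 10^6 m³ / (0.16 × 1 × 10^6 m²) = 10.62 m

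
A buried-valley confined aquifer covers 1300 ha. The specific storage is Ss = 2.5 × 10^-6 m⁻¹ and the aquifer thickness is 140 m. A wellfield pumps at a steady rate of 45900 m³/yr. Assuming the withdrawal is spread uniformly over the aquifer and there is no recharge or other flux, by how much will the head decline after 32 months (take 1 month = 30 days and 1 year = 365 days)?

S = Ss × b = 2.5 × 10^-6 m⁻¹ × 140 m = 3.5 × 10^-4
A = 1300 ha = 1.3 × 10^7 m²
Q = 45900 m³/yr = 125.8 m³/d
t = 32 months = 960 d
ΔV = Q × t = 125.8 m³/d × 960 d = 1.207 × 10^5 m³
Δh = ΔV / (S × A) = 1.207 × 10^5 / (3.5 × 10^-4 × 1.3 × 10^7) = 26.53 m

Δh ≈ 26.5 m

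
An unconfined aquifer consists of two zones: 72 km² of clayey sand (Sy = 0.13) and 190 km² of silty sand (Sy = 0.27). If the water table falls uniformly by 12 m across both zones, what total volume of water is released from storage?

A₁ = 72 km² = 7.2 × 10^7 m²; A₂ = 190 km² = 1.9 × 10^8 m²
ΔV₁ = 0.13 × 7.2 × 10^7 × 12 = 1.123 × 10^8 m³
ΔV₂ = 0.27 × 1.9 × 10^8 × 12 = 6.156 × 10^8 m³
ΔV = ΔV₁ + ΔV₂ = 7.279 × 10^8 m³

ΔV ≈ 7.28 × 10^8 m³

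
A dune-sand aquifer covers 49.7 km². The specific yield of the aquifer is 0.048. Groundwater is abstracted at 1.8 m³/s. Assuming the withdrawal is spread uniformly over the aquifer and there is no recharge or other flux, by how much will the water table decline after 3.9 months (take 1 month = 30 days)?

A = 49.7 km² = 4.97 × 10^7 m²
Q = 1.8 m³/s = 1.555 × 10^5 m³/d
t = 3.9 months = 117 d
ΔV = Q × t = 1.555 × 10^5 m³/d × 117 d = 1.82 × 10^7 m³
Δh = ΔV / (Sy × A) = 1.82 × 10^7 / (0.048 × 4.97 × 10^7) = 7.627 m

Δh ≈ 7.63 m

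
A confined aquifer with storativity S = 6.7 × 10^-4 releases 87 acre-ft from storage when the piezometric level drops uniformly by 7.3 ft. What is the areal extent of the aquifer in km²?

A ≈ 72 km²

Δh = 7.3 ft = 2.225 m
ΔV = 87 acre-ft = 1.073 × 10^5 m³
A = ΔV / (S × Δh) = 1.073 × 10^5 / (6.7 × 10^-4 × 2.225) = 7.198 × 10^7 m²
A = 7.198 × 10^7 m² = 71.98 km²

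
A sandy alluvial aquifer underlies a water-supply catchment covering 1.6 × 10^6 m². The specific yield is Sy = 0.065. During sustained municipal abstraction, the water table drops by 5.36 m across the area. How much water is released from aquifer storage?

ΔV = Sy × A × Δh = 0.065 × 1.6 × 10^6 m² × 5.36 m = 5.574 × 10^5 m³

ΔV ≈ 5.57 × 10^5 m³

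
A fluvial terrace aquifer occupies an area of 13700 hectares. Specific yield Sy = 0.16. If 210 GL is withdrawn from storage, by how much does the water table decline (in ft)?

Δh ≈ 31.4 ft

A = 13700 hectares = 1.37 × 10^8 m²
ΔV = 210 GL = 2.1 × 10^8 m³
Δh = ΔV / (Sy × A) = 2.1 × 10^8 m³ / (0.16 × 1.37 × 10^8 m²) = 9.58 m
Δh = 9.58 m = 31.43 ft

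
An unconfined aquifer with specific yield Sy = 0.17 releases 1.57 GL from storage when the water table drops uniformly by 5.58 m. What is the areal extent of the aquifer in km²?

A ≈ 1.66 km²

ΔV = 1.57 GL = 1.57 × 10^6 m³
A = ΔV / (Sy × Δh) = 1.57 × 10^6 / (0.17 × 5.58) = 1.655 × 10^6 m²
A = 1.655 × 10^6 m² = 1.655 km²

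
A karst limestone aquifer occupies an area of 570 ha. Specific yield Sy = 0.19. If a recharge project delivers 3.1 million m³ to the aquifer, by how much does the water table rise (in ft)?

Δh ≈ 9.39 ft

A = 570 ha = 5.7 × 10^6 m²
ΔV = 3.1 million m³ = 3.1 × 10^6 m³
Δh = ΔV / (Sy × A) = 3.1 × 10^6 m³ / (0.19 × 5.7 × 10^6 m²) = 2.862 m
Δh = 2.862 m = 9.391 ft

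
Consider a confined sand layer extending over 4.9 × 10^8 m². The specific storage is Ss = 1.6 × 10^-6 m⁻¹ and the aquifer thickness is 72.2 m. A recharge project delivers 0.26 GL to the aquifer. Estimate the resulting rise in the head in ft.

Δh ≈ 15.1 ft

S = Ss × b = 1.6 × 10^-6 m⁻¹ × 72.2 m = 1.155 × 10^-4
ΔV = 0.26 GL = 2.6 × 10^5 m³
Δh = ΔV / (S × A) = 2.6 × 10^5 m³ / (1.155 × 10^-4 × 4.9 × 10^8 m²) = 4.593 m
Δh = 4.593 m = 15.07 ft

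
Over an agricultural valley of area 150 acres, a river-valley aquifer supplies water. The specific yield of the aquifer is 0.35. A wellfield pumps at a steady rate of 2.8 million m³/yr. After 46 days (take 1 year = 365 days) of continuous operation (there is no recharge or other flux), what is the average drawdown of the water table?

A = 150 acres = 6.07 × 10^5 m²
Q = 2.8 million m³/yr = 7671 m³/d
ΔV = Q × t = 7671 m³/d × 46 d = 3.529 × 10^5 m³
Δh = ΔV / (Sy × A) = 3.529 × 10^5 / (0.35 × 6.07 × 10^5) = 1.661 m

Δh ≈ 1.66 m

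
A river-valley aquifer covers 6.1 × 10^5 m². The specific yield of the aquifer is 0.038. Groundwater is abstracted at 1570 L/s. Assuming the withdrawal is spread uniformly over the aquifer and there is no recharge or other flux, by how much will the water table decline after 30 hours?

Q = 1570 L/s = 1.356 × 10^5 m³/d
t = 30 hours = 1.25 d
ΔV = Q × t = 1.356 × 10^5 m³/d × 1.25 d = 1.696 × 10^5 m³
Δh = ΔV / (Sy × A) = 1.696 × 10^5 / (0.038 × 6.1 × 10^5) = 7.315 m

Δh ≈ 7.31 m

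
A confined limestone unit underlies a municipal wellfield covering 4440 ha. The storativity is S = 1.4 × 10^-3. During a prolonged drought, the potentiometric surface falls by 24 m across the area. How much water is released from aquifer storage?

A = 4440 ha = 4.44 × 10^7 m²
ΔV = S × A × Δh = 0.0014 × 4.44 × 10^7 m² × 24 m = 1.492 × 10^6 m³

ΔV ≈ 1.49 × 10^6 m³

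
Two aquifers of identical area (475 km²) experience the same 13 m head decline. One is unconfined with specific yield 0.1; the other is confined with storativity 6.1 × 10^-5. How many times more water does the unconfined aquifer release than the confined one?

A = 475 km² = 4.75 × 10^8 m²
Unconfined: ΔV_u = Sy × A × Δh = 0.1 × 4.75 × 10^8 × 13 = 6.175 × 10^8 m³
Confined: ΔV_c = S × A × Δh = 6.1 × 10^-5 × 4.75 × 10^8 × 13 = 3.767 × 10^5 m³
Ratio = ΔV_u / ΔV_c = Sy / S = 0.1 / 6.1 × 10^-5 = 1639

ΔV_u / ΔV_c ≈ 1640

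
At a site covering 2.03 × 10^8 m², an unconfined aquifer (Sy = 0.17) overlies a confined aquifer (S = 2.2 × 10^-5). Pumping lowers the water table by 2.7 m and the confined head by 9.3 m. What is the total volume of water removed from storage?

ΔV ≈ 9.32 × 10^7 m³

Unconfined: ΔV_u = Sy × A × Δh_u = 0.17 × 2.03 × 10^8 × 2.7 = 9.318 × 10^7 m³
Confined: ΔV_c = S × A × Δh_c = 2.2 × 10^-5 × 2.03 × 10^8 × 9.3 = 41530 m³
Total ΔV = 9.318 × 10^7 + 41530 = 9.322 × 10^7 m³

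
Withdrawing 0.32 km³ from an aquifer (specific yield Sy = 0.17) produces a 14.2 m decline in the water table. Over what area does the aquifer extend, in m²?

ΔV = 0.32 km³ = 3.2 × 10^8 m³
A = ΔV / (Sy × Δh) = 3.2 × 10^8 / (0.17 × 14.2) = 1.326 × 10^8 m²

A ≈ 1.33 × 10^8 m²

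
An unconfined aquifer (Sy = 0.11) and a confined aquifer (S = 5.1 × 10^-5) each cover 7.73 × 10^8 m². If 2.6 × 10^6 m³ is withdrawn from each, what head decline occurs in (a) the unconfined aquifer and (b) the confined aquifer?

Δh_u ≈ 0.0306 m; Δh_c ≈ 66 m

Unconfined: Δh_u = ΔV/(Sy·A) = 2.6 × 10^6/(0.11 × 7.73 × 10^8) = 0.03058 m
Confined: Δh_c = ΔV/(S·A) = 2.6 × 10^6/(5.1 × 10^-5 × 7.73 × 10^8) = 65.95 m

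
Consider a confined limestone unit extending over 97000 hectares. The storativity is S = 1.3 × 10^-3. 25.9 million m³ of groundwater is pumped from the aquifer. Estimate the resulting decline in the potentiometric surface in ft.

A = 97000 hectares = 9.7 × 10^8 m²
ΔV = 25.9 million m³ = 2.59 × 10^7 m³
Δh = ΔV / (S × A) = 2.59 × 10^7 m³ / (0.0013 × 9.7 × 10^8 m²) = 20.54 m
Δh = 20.54 m = 67.39 ft

Δh ≈ 67.4 ft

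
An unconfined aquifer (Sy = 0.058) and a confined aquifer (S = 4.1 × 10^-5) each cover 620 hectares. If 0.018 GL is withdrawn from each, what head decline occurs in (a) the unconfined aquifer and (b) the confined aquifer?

Δh_u ≈ 0.0501 m; Δh_c ≈ 70.8 m

A = 620 hectares = 6.2 × 10^6 m²
ΔV = 0.018 GL = 18000 m³
Unconfined: Δh_u = ΔV/(Sy·A) = 18000/(0.058 × 6.2 × 10^6) = 0.05006 m
Confined: Δh_c = ΔV/(S·A) = 18000/(4.1 × 10^-5 × 6.2 × 10^6) = 70.81 m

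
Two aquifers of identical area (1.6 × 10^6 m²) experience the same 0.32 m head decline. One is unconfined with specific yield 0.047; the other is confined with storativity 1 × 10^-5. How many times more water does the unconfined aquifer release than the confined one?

ΔV_u / ΔV_c ≈ 4700

Unconfined: ΔV_u = Sy × A × Δh = 0.047 × 1.6 × 10^6 × 0.32 = 24060 m³
Confined: ΔV_c = S × A × Δh = 1 × 10^-5 × 1.6 × 10^6 × 0.32 = 5.12 m³
Ratio = ΔV_u / ΔV_c = Sy / S = 0.047 / 1 × 10^-5 = 4700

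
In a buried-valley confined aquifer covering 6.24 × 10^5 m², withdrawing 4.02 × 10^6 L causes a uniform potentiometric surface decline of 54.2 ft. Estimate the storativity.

S ≈ 3.9 × 10^-4

Δh = 54.2 ft = 16.52 m
ΔV = 4.02 × 10^6 L = 4020 m³
S = ΔV / (A × Δh) = 4020 m³ / (6.24 × 10^5 m² × 16.52 m) = 3.9 × 10^-4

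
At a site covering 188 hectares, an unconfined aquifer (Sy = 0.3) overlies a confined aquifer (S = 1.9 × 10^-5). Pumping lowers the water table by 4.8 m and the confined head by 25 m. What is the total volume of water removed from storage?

ΔV ≈ 2.71 × 10^6 m³

A = 188 hectares = 1.88 × 10^6 m²
Unconfined: ΔV_u = Sy × A × Δh_u = 0.3 × 1.88 × 10^6 × 4.8 = 2.707 × 10^6 m³
Confined: ΔV_c = S × A × Δh_c = 1.9 × 10^-5 × 1.88 × 10^6 × 25 = 893 m³
Total ΔV = 2.707 × 10^6 + 893 = 2.708 × 10^6 m³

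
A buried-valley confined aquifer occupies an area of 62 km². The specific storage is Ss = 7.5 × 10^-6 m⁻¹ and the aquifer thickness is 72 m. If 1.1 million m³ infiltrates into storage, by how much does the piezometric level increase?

Δh ≈ 32.9 m

S = Ss × b = 7.5 × 10^-6 m⁻¹ × 72 m = 5.4 × 10^-4
A = 62 km² = 6.2 × 10^7 m²
ΔV = 1.1 million m³ = 1.1 × 10^6 m³
Δh = ΔV / (S × A) = 1.1 × 10^6 m³ / (5.4 × 10^-4 × 6.2 × 10^7 m²) = 32.86 m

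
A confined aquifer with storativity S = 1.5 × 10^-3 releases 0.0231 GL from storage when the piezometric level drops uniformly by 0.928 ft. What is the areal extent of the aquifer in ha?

Δh = 0.928 ft = 0.2829 m
ΔV = 0.0231 GL = 23100 m³
A = ΔV / (S × Δh) = 23100 / (0.0015 × 0.2829) = 5.444 × 10^7 m²
A = 5.444 × 10^7 m² = 5444 ha

A ≈ 5440 ha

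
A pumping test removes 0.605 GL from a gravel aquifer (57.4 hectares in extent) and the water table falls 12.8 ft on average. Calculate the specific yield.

Sy ≈ 0.27

A = 57.4 hectares = 5.74 × 10^5 m²
Δh = 12.8 ft = 3.901 m
ΔV = 0.605 GL = 6.05 × 10^5 m³
Sy = ΔV / (A × Δh) = 6.05 × 10^5 m³ / (5.74 × 10^5 m² × 3.901 m) = 0.2702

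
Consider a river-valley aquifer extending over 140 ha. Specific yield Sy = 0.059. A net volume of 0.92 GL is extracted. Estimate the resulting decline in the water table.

Δh ≈ 11.1 m

A = 140 ha = 1.4 × 10^6 m²
ΔV = 0.92 GL = 9.2 × 10^5 m³
Δh = ΔV / (Sy × A) = 9.2 × 10^5 m³ / (0.059 × 1.4 × 10^6 m²) = 11.14 m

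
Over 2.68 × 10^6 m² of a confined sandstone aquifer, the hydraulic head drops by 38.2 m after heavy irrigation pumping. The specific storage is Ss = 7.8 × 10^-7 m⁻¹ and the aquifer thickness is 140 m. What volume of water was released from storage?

ΔV ≈ 11200 m³

S = Ss × b = 7.8 × 10^-7 m⁻¹ × 140 m = 1.092 × 10^-4
ΔV = S × A × Δh = 1.092 × 10^-4 × 2.68 × 10^6 m² × 38.2 m = 11180 m³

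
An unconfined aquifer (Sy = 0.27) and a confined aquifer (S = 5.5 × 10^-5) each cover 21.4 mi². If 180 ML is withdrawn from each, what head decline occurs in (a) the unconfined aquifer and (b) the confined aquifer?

Δh_u ≈ 0.012 m; Δh_c ≈ 59 m

A = 21.4 mi² = 5.543 × 10^7 m²
ΔV = 180 ML = 1.8 × 10^5 m³
Unconfined: Δh_u = ΔV/(Sy·A) = 1.8 × 10^5/(0.27 × 5.543 × 10^7) = 0.01203 m
Confined: Δh_c = ΔV/(S·A) = 1.8 × 10^5/(5.5 × 10^-5 × 5.543 × 10^7) = 59.05 m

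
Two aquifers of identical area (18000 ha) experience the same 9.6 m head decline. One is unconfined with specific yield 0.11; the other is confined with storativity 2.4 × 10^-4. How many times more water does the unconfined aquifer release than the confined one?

A = 18000 ha = 1.8 × 10^8 m²
Unconfined: ΔV_u = Sy × A × Δh = 0.11 × 1.8 × 10^8 × 9.6 = 1.901 × 10^8 m³
Confined: ΔV_c = S × A × Δh = 2.4 × 10^-4 × 1.8 × 10^8 × 9.6 = 4.147 × 10^5 m³
Ratio = ΔV_u / ΔV_c = Sy / S = 0.11 / 2.4 × 10^-4 = 458.3

ΔV_u / ΔV_c ≈ 458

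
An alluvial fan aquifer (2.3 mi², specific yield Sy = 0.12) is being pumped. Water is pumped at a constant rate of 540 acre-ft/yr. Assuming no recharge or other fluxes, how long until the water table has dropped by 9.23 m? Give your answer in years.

A = 2.3 mi² = 5.957 × 10^6 m²
ΔV = Sy × A × Δh = 0.12 × 5.957 × 10^6 × 9.23 = 6.598 × 10^6 m³
Q = 540 acre-ft/yr = 1825 m³/d
t = ΔV / Q = 6.598 × 10^6 m³ / 1825 m³/d = 3616 d
t = 3616 d ≈ 9.906 years

t ≈ 9.91 years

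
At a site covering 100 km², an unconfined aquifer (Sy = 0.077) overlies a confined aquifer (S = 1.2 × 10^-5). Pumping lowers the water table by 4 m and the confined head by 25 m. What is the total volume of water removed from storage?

ΔV ≈ 3.08 × 10^7 m³

A = 100 km² = 1 × 10^8 m²
Unconfined: ΔV_u = Sy × A × Δh_u = 0.077 × 1 × 10^8 × 4 = 3.08 × 10^7 m³
Confined: ΔV_c = S × A × Δh_c = 1.2 × 10^-5 × 1 × 10^8 × 25 = 30000 m³
Total ΔV = 3.08 × 10^7 + 30000 = 3.083 × 10^7 m³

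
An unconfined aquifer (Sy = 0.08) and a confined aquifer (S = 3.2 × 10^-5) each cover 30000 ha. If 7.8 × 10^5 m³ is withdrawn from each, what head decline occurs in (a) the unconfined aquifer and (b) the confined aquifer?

A = 30000 ha = 3 × 10^8 m²
Unconfined: Δh_u = ΔV/(Sy·A) = 7.8 × 10^5/(0.08 × 3 × 10^8) = 0.0325 m
Confined: Δh_c = ΔV/(S·A) = 7.8 × 10^5/(3.2 × 10^-5 × 3 × 10^8) = 81.25 m

Δh_u ≈ 0.0325 m; Δh_c ≈ 81.2 m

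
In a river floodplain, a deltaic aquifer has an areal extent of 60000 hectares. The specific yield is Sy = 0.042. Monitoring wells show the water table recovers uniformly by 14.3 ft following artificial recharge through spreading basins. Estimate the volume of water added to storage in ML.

A = 60000 hectares = 6 × 10^8 m²
Δh = 14.3 ft = 4.359 m
ΔV = Sy × A × Δh = 0.042 × 6 × 10^8 m² × 4.359 m = 1.098 × 10^8 m³
ΔV = 1.098 × 10^8 m³ = 1.098 × 10^5 ML

ΔV ≈ 1.1 × 10^5 ML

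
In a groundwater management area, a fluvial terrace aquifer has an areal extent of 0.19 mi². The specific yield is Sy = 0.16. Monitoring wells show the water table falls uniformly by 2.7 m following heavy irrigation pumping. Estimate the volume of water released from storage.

A = 0.19 mi² = 4.921 × 10^5 m²
ΔV = Sy × A × Δh = 0.16 × 4.921 × 10^5 m² × 2.7 m = 2.126 × 10^5 m³

ΔV ≈ 2.13 × 10^5 m³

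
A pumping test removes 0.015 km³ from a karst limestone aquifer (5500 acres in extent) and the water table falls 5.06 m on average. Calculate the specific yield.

A = 5500 acres = 2.226 × 10^7 m²
ΔV = 0.015 km³ = 1.5 × 10^7 m³
Sy = ΔV / (A × Δh) = 1.5 × 10^7 m³ / (2.226 × 10^7 m² × 5.06 m) = 0.1332

Sy ≈ 0.13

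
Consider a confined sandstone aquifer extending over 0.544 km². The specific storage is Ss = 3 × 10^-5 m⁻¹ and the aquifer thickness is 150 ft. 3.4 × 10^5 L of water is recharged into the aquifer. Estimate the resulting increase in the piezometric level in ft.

b = 150 ft = 45.72 m
S = Ss × b = 3 × 10^-5 m⁻¹ × 45.72 m = 1.372 × 10^-3
A = 0.544 km² = 5.44 × 10^5 m²
ΔV = 3.4 × 10^5 L = 340 m³
Δh = ΔV / (S × A) = 340 m³ / (0.001372 × 5.44 × 10^5 m²) = 0.4557 m
Δh = 0.4557 m = 1.495 ft

Δh ≈ 1.49 ft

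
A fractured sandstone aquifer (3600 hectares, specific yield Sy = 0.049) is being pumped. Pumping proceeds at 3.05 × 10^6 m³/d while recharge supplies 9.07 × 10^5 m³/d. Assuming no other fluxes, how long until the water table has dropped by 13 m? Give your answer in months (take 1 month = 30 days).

A = 3600 hectares = 3.6 × 10^7 m²
ΔV = Sy × A × Δh = 0.049 × 3.6 × 10^7 × 13 = 2.293 × 10^7 m³
Net withdrawal = 3.05 × 10^6 − 9.07 × 10^5 = 2.143 × 10^6 m³/d
t = ΔV / Q = 2.293 × 10^7 m³ / 2.143 × 10^6 m³/d = 10.7 d
t = 10.7 d ≈ 0.3567 months

t ≈ 0.357 months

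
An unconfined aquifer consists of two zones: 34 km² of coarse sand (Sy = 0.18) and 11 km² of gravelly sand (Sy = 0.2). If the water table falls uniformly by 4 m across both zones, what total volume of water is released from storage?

ΔV ≈ 3.33 × 10^7 m³

A₁ = 34 km² = 3.4 × 10^7 m²; A₂ = 11 km² = 1.1 × 10^7 m²
ΔV₁ = 0.18 × 3.4 × 10^7 × 4 = 2.448 × 10^7 m³
ΔV₂ = 0.2 × 1.1 × 10^7 × 4 = 8.8 × 10^6 m³
ΔV = ΔV₁ + ΔV₂ = 3.328 × 10^7 m³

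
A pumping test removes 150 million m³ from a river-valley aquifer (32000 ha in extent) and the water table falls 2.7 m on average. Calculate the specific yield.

Sy ≈ 0.17

A = 32000 ha = 3.2 × 10^8 m²
ΔV = 150 million m³ = 1.5 × 10^8 m³
Sy = ΔV / (A × Δh) = 1.5 × 10^8 m³ / (3.2 × 10^8 m² × 2.7 m) = 0.1736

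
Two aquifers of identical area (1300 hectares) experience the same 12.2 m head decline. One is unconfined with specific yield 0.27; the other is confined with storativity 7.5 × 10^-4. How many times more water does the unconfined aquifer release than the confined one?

ΔV_u / ΔV_c ≈ 360

A = 1300 hectares = 1.3 × 10^7 m²
Unconfined: ΔV_u = Sy × A × Δh = 0.27 × 1.3 × 10^7 × 12.2 = 4.282 × 10^7 m³
Confined: ΔV_c = S × A × Δh = 7.5 × 10^-4 × 1.3 × 10^7 × 12.2 = 1.19 × 10^5 m³
Ratio = ΔV_u / ΔV_c = Sy / S = 0.27 / 7.5 × 10^-4 = 360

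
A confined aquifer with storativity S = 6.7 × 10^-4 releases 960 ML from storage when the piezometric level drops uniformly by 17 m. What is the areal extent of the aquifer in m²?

ΔV = 960 ML = 9.6 × 10^5 m³
A = ΔV / (S × Δh) = 9.6 × 10^5 / (6.7 × 10^-4 × 17) = 8.428 × 10^7 m²

A ≈ 8.43 × 10^7 m²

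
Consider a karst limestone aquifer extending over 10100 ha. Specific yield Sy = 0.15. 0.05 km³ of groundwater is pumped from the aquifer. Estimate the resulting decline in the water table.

Δh ≈ 3.3 m

A = 10100 ha = 1.01 × 10^8 m²
ΔV = 0.05 km³ = 5 × 10^7 m³
Δh = ΔV / (Sy × A) = 5 × 10^7 m³ / (0.15 × 1.01 × 10^8 m²) = 3.3 m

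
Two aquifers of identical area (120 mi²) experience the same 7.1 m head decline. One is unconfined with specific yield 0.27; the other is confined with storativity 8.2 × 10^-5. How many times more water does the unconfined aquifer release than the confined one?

A = 120 mi² = 3.108 × 10^8 m²
Unconfined: ΔV_u = Sy × A × Δh = 0.27 × 3.108 × 10^8 × 7.1 = 5.958 × 10^8 m³
Confined: ΔV_c = S × A × Δh = 8.2 × 10^-5 × 3.108 × 10^8 × 7.1 = 1.809 × 10^5 m³
Ratio = ΔV_u / ΔV_c = Sy / S = 0.27 / 8.2 × 10^-5 = 3293

ΔV_u / ΔV_c ≈ 3290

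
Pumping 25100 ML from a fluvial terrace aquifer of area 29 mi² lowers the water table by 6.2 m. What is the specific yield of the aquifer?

Sy ≈ 0.054

A = 29 mi² = 7.511 × 10^7 m²
ΔV = 25100 ML = 2.51 × 10^7 m³
Sy = ΔV / (A × Δh) = 2.51 × 10^7 m³ / (7.511 × 10^7 m² × 6.2 m) = 0.0539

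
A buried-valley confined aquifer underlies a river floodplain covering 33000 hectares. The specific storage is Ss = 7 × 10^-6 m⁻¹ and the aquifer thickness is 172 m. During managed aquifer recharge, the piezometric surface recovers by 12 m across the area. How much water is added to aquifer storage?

S = Ss × b = 7 × 10^-6 m⁻¹ × 172 m = 1.204 × 10^-3
A = 33000 hectares = 3.3 × 10^8 m²
ΔV = S × A × Δh = 0.001204 × 3.3 × 10^8 m² × 12 m = 4.768 × 10^6 m³

ΔV ≈ 4.77 × 10^6 m³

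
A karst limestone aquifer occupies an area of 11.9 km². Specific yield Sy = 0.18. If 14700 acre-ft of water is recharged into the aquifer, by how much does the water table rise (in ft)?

Δh ≈ 27.8 ft

A = 11.9 km² = 1.19 × 10^7 m²
ΔV = 14700 acre-ft = 1.813 × 10^7 m³
Δh = ΔV / (Sy × A) = 1.813 × 10^7 m³ / (0.18 × 1.19 × 10^7 m²) = 8.465 m
Δh = 8.465 m = 27.77 ft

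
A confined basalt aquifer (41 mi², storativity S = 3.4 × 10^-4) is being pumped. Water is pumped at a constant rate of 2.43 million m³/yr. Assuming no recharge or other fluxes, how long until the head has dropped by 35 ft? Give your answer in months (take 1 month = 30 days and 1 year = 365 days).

t ≈ 1.93 months

A = 41 mi² = 1.062 × 10^8 m²
Δh = 35 ft = 10.67 m
ΔV = S × A × Δh = 3.4 × 10^-4 × 1.062 × 10^8 × 10.67 = 3.852 × 10^5 m³
Q = 2.43 million m³/yr = 6658 m³/d
t = ΔV / Q = 3.852 × 10^5 m³ / 6658 m³/d = 57.85 d
t = 57.85 d ≈ 1.928 months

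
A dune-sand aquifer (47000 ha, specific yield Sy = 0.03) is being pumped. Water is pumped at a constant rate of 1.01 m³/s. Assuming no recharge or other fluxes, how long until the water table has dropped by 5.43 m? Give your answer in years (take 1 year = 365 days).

A = 47000 ha = 4.7 × 10^8 m²
ΔV = Sy × A × Δh = 0.03 × 4.7 × 10^8 × 5.43 = 7.656 × 10^7 m³
Q = 1.01 m³/s = 87260 m³/d
t = ΔV / Q = 7.656 × 10^7 m³ / 87260 m³/d = 877.4 d
t = 877.4 d ≈ 2.404 years

t ≈ 2.4 years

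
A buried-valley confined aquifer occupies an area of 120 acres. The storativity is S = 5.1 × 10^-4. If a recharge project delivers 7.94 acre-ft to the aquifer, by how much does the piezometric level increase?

Δh ≈ 39.5 m

A = 120 acres = 4.856 × 10^5 m²
ΔV = 7.94 acre-ft = 9794 m³
Δh = ΔV / (S × A) = 9794 m³ / (5.1 × 10^-4 × 4.856 × 10^5 m²) = 39.54 m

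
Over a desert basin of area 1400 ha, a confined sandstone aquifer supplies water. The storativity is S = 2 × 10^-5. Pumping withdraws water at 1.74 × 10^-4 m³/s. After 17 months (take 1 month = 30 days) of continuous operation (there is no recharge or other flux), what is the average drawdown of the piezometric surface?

A = 1400 ha = 1.4 × 10^7 m²
Q = 1.74 × 10^-4 m³/s = 15.03 m³/d
t = 17 months = 510 d
ΔV = Q × t = 15.03 m³/d × 510 d = 7667 m³
Δh = ΔV / (S × A) = 7667 / (2 × 10^-5 × 1.4 × 10^7) = 27.38 m

Δh ≈ 27.4 m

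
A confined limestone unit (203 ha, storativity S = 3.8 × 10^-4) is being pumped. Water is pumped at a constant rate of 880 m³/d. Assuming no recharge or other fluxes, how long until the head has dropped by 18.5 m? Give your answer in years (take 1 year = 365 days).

A = 203 ha = 2.03 × 10^6 m²
ΔV = S × A × Δh = 3.8 × 10^-4 × 2.03 × 10^6 × 18.5 = 14270 m³
t = ΔV / Q = 14270 m³ / 880 m³/d = 16.22 d
t = 16.22 d ≈ 0.04443 years

t ≈ 0.0444 years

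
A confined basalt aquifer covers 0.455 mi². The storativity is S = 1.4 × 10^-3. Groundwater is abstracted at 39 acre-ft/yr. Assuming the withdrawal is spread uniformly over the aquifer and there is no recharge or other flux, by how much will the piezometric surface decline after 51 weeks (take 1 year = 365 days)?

A = 0.455 mi² = 1.178 × 10^6 m²
Q = 39 acre-ft/yr = 131.8 m³/d
t = 51 weeks = 357 d
ΔV = Q × t = 131.8 m³/d × 357 d = 47050 m³
Δh = ΔV / (S × A) = 47050 / (0.0014 × 1.178 × 10^6) = 28.52 m

Δh ≈ 28.5 m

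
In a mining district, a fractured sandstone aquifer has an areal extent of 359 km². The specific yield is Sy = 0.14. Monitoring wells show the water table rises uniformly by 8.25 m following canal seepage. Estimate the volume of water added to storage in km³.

ΔV ≈ 0.415 km³

A = 359 km² = 3.59 × 10^8 m²
ΔV = Sy × A × Δh = 0.14 × 3.59 × 10^8 m² × 8.25 m = 4.146 × 10^8 m³
ΔV = 4.146 × 10^8 m³ = 0.4146 km³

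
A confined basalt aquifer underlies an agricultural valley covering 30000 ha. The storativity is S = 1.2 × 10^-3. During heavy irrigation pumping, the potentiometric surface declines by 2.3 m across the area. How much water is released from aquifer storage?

A = 30000 ha = 3 × 10^8 m²
ΔV = S × A × Δh = 0.0012 × 3 × 10^8 m² × 2.3 m = 8.28 × 10^5 m³

ΔV ≈ 8.28 × 10^5 m³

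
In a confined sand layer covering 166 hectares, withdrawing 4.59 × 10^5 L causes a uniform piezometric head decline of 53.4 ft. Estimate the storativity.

A = 166 hectares = 1.66 × 10^6 m²
Δh = 53.4 ft = 16.28 m
ΔV = 4.59 × 10^5 L = 459 m³
S = ΔV / (A × Δh) = 459 m³ / (1.66 × 10^6 m² × 16.28 m) = 1.699 × 10^-5

S ≈ 1.7 × 10^-5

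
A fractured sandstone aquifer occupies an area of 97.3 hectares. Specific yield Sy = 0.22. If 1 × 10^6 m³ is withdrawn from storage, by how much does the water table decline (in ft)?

Δh ≈ 15.3 ft

A = 97.3 hectares = 9.73 × 10^5 m²
Δh = ΔV / (Sy × A) = 1 × 10^6 m³ / (0.22 × 9.73 × 10^5 m²) = 4.672 m
Δh = 4.672 m = 15.33 ft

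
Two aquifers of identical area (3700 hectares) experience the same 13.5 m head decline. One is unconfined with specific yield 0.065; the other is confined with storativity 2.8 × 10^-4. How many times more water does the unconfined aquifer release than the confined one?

A = 3700 hectares = 3.7 × 10^7 m²
Unconfined: ΔV_u = Sy × A × Δh = 0.065 × 3.7 × 10^7 × 13.5 = 3.247 × 10^7 m³
Confined: ΔV_c = S × A × Δh = 2.8 × 10^-4 × 3.7 × 10^7 × 13.5 = 1.399 × 10^5 m³
Ratio = ΔV_u / ΔV_c = Sy / S = 0.065 / 2.8 × 10^-4 = 232.1

ΔV_u / ΔV_c ≈ 232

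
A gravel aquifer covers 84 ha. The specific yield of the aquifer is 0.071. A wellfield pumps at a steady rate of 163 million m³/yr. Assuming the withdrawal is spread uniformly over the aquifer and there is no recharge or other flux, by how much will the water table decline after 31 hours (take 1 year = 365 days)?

A = 84 ha = 8.4 × 10^5 m²
Q = 163 million m³/yr = 4.466 × 10^5 m³/d
t = 31 hours = 1.292 d
ΔV = Q × t = 4.466 × 10^5 m³/d × 1.292 d = 5.768 × 10^5 m³
Δh = ΔV / (Sy × A) = 5.768 × 10^5 / (0.071 × 8.4 × 10^5) = 9.672 m

Δh ≈ 9.67 m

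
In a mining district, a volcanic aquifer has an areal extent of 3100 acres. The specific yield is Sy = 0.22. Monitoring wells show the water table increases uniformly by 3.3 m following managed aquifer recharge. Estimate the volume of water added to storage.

ΔV ≈ 9.11 × 10^6 m³

A = 3100 acres = 1.255 × 10^7 m²
ΔV = Sy × A × Δh = 0.22 × 1.255 × 10^7 m² × 3.3 m = 9.108 × 10^6 m³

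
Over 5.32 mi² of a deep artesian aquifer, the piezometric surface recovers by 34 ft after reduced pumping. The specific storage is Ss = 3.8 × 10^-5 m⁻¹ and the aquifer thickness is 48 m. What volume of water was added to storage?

S = Ss × b = 3.8 × 10^-5 m⁻¹ × 48 m = 1.824 × 10^-3
A = 5.32 mi² = 1.378 × 10^7 m²
Δh = 34 ft = 10.36 m
ΔV = S × A × Δh = 0.001824 × 1.378 × 10^7 m² × 10.36 m = 2.605 × 10^5 m³

ΔV ≈ 2.6 × 10^5 m³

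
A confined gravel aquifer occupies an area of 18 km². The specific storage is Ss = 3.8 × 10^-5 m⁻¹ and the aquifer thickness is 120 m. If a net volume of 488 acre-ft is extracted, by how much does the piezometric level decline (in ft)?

Δh ≈ 24.1 ft

S = Ss × b = 3.8 × 10^-5 m⁻¹ × 120 m = 4.56 × 10^-3
A = 18 km² = 1.8 × 10^7 m²
ΔV = 488 acre-ft = 6.019 × 10^5 m³
Δh = ΔV / (S × A) = 6.019 × 10^5 m³ / (0.00456 × 1.8 × 10^7 m²) = 7.334 m
Δh = 7.334 m = 24.06 ft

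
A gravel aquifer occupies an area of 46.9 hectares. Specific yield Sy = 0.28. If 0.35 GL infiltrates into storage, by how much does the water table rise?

Δh ≈ 2.67 m

A = 46.9 hectares = 4.69 × 10^5 m²
ΔV = 0.35 GL = 3.5 × 10^5 m³
Δh = ΔV / (Sy × A) = 3.5 × 10^5 m³ / (0.28 × 4.69 × 10^5 m²) = 2.665 m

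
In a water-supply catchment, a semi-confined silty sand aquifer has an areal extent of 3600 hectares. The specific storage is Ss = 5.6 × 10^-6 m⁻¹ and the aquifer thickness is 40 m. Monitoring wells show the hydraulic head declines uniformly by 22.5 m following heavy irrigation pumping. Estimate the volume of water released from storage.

ΔV ≈ 1.81 × 10^5 m³

S = Ss × b = 5.6 × 10^-6 m⁻¹ × 40 m = 2.24 × 10^-4
A = 3600 hectares = 3.6 × 10^7 m²
ΔV = S × A × Δh = 2.24 × 10^-4 × 3.6 × 10^7 m² × 22.5 m = 1.814 × 10^5 m³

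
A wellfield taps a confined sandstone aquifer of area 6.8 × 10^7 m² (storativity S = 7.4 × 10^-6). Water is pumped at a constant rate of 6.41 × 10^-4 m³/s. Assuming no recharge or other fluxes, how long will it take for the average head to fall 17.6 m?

ΔV = S × A × Δh = 7.4 × 10^-6 × 6.8 × 10^7 × 17.6 = 8856 m³
Q = 6.41 × 10^-4 m³/s = 55.38 m³/d
t = ΔV / Q = 8856 m³ / 55.38 m³/d = 159.9 d

t ≈ 160 days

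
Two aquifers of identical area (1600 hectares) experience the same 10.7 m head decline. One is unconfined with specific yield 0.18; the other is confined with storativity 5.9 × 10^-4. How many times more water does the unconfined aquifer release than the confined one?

A = 1600 hectares = 1.6 × 10^7 m²
Unconfined: ΔV_u = Sy × A × Δh = 0.18 × 1.6 × 10^7 × 10.7 = 3.082 × 10^7 m³
Confined: ΔV_c = S × A × Δh = 5.9 × 10^-4 × 1.6 × 10^7 × 10.7 = 1.01 × 10^5 m³
Ratio = ΔV_u / ΔV_c = Sy / S = 0.18 / 5.9 × 10^-4 = 305.1

ΔV_u / ΔV_c ≈ 305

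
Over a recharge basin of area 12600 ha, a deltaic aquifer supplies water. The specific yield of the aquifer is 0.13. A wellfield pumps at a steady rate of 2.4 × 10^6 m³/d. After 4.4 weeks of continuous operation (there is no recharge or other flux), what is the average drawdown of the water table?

Δh ≈ 4.51 m

A = 12600 ha = 1.26 × 10^8 m²
t = 4.4 weeks = 30.8 d
ΔV = Q × t = 2.4 × 10^6 m³/d × 30.8 d = 7.392 × 10^7 m³
Δh = ΔV / (Sy × A) = 7.392 × 10^7 / (0.13 × 1.26 × 10^8) = 4.513 m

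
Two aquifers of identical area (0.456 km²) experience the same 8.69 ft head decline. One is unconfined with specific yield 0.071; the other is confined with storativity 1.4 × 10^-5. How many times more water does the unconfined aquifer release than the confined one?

A = 0.456 km² = 4.56 × 10^5 m²
Δh = 8.69 ft = 2.649 m
Unconfined: ΔV_u = Sy × A × Δh = 0.071 × 4.56 × 10^5 × 2.649 = 85750 m³
Confined: ΔV_c = S × A × Δh = 1.4 × 10^-5 × 4.56 × 10^5 × 2.649 = 16.91 m³
Ratio = ΔV_u / ΔV_c = Sy / S = 0.071 / 1.4 × 10^-5 = 5071

ΔV_u / ΔV_c ≈ 5070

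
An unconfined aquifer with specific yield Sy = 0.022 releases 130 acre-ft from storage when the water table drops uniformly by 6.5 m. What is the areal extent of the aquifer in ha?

ΔV = 130 acre-ft = 1.604 × 10^5 m³
A = ΔV / (Sy × Δh) = 1.604 × 10^5 / (0.022 × 6.5) = 1.121 × 10^6 m²
A = 1.121 × 10^6 m² = 112.1 ha

A ≈ 112 ha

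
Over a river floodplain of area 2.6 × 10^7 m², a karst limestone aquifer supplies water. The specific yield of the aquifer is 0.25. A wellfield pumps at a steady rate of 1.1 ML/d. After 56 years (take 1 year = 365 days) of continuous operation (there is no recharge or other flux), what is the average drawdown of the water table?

Q = 1.1 ML/d = 1100 m³/d
t = 56 years = 20440 d
ΔV = Q × t = 1100 m³/d × 20440 d = 2.248 × 10^7 m³
Δh = ΔV / (Sy × A) = 2.248 × 10^7 / (0.25 × 2.6 × 10^7) = 3.459 m

Δh ≈ 3.46 m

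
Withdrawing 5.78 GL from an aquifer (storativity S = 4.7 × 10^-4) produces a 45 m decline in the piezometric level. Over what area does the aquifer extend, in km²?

ΔV = 5.78 GL = 5.78 × 10^6 m³
A = ΔV / (S × Δh) = 5.78 × 10^6 / (4.7 × 10^-4 × 45) = 2.733 × 10^8 m²
A = 2.733 × 10^8 m² = 273.3 km²

A ≈ 273 km²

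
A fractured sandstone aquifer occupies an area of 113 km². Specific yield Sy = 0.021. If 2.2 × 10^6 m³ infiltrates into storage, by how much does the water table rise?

A = 113 km² = 1.13 × 10^8 m²
Δh = ΔV / (Sy × A) = 2.2 × 10^6 m³ / (0.021 × 1.13 × 10^8 m²) = 0.9271 m

Δh ≈ 0.927 m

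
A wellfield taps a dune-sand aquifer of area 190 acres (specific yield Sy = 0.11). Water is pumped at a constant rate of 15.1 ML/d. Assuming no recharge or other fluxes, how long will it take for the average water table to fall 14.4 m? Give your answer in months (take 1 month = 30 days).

t ≈ 2.69 months

A = 190 acres = 7.689 × 10^5 m²
ΔV = Sy × A × Δh = 0.11 × 7.689 × 10^5 × 14.4 = 1.218 × 10^6 m³
Q = 15.1 ML/d = 15100 m³/d
t = ΔV / Q = 1.218 × 10^6 m³ / 15100 m³/d = 80.66 d
t = 80.66 d ≈ 2.689 months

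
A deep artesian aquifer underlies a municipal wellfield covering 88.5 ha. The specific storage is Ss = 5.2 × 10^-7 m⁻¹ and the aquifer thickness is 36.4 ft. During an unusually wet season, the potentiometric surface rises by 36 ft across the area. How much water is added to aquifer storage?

b = 36.4 ft = 11.09 m
S = Ss × b = 5.2 × 10^-7 m⁻¹ × 11.09 m = 5.769 × 10^-6
A = 88.5 ha = 8.85 × 10^5 m²
Δh = 36 ft = 10.97 m
ΔV = S × A × Δh = 5.769 × 10^-6 × 8.85 × 10^5 m² × 10.97 m = 56.02 m³

ΔV ≈ 56 m³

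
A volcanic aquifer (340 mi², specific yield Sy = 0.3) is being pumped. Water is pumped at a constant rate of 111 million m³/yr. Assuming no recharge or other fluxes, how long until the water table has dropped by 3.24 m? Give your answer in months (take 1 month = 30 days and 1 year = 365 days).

A = 340 mi² = 8.806 × 10^8 m²
ΔV = Sy × A × Δh = 0.3 × 8.806 × 10^8 × 3.24 = 8.559 × 10^8 m³
Q = 111 million m³/yr = 3.041 × 10^5 m³/d
t = ΔV / Q = 8.559 × 10^8 m³ / 3.041 × 10^5 m³/d = 2815 d
t = 2815 d ≈ 93.82 months

t ≈ 93.8 months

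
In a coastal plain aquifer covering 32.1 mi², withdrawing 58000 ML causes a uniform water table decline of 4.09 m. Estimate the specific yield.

A = 32.1 mi² = 8.314 × 10^7 m²
ΔV = 58000 ML = 5.8 × 10^7 m³
Sy = ΔV / (A × Δh) = 5.8 × 10^7 m³ / (8.314 × 10^7 m² × 4.09 m) = 0.1706

Sy ≈ 0.17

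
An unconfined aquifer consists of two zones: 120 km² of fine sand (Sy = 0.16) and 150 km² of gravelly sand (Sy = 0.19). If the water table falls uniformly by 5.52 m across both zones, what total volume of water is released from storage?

A₁ = 120 km² = 1.2 × 10^8 m²; A₂ = 150 km² = 1.5 × 10^8 m²
ΔV₁ = 0.16 × 1.2 × 10^8 × 5.52 = 1.06 × 10^8 m³
ΔV₂ = 0.19 × 1.5 × 10^8 × 5.52 = 1.573 × 10^8 m³
ΔV = ΔV₁ + ΔV₂ = 2.633 × 10^8 m³

ΔV ≈ 2.63 × 10^8 m³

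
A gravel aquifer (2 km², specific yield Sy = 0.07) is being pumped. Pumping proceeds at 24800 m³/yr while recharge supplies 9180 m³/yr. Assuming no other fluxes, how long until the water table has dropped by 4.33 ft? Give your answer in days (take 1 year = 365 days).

A = 2 km² = 2 × 10^6 m²
Δh = 4.33 ft = 1.32 m
ΔV = Sy × A × Δh = 0.07 × 2 × 10^6 × 1.32 = 1.848 × 10^5 m³
Net withdrawal = 24800 − 9180 = 15620 m³/yr = 42.79 m³/d
t = ΔV / Q = 1.848 × 10^5 m³ / 42.79 m³/d = 4318 d

t ≈ 4320 days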